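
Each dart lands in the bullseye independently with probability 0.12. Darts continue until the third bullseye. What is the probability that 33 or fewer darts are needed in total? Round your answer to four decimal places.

Finishing within 33 darts ⇔ at least 3 successes in the first 33. With X ~ Binomial(33, 0.12), P(Y ≤ 33) = 1 − P(X ≤ 2).
  k=0: C(33,0)·0.12^0·0.88^33 = 0.014721
  k=1: C(33,1)·0.12^1·0.88^32 = 0.066243
  k=2: C(33,2)·0.12^2·0.88^31 = 0.144530
1 − 0.225494 = 0.774506

0.7745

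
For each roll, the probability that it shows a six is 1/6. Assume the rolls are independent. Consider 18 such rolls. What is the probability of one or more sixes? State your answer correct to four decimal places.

P(at least one) = 1 − P(none) = 1 − (1 − 0.166667)^18
= 1 − 0.037561 = 0.962439

0.9624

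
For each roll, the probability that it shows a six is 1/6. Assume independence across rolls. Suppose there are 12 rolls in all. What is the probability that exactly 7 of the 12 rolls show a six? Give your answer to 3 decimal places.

0.001

X ~ Binomial(n=12, p=0.166667).
P(X=7) = C(12,7) · p^7 · (1−p)^5
= 792 · 3.5722e-06 · 0.40188 = 0.00114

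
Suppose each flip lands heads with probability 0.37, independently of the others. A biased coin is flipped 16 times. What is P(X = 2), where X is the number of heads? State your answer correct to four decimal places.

0.0255

X ~ Binomial(n=16, p=0.37).
P(X=2) = C(16,2) · p^2 · (1−p)^14
= 120 · 0.1369 · 0.0015516 = 0.025489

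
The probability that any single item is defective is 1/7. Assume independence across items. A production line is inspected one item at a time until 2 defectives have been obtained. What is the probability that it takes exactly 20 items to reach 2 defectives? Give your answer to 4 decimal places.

Y = trial on which the second success occurs; negative binomial, r=2, p=0.142857.
P(Y=20) = C(19,1) · p^2 · (1−p)^18
= 19 · 0.020408 · 0.062367 = 0.024183

0.0242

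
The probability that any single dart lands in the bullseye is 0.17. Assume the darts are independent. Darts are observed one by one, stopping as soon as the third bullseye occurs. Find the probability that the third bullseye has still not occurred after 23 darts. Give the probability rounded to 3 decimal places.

Needing more than 23 darts ⇔ fewer than 3 successes in the first 23. With X ~ Binomial(23, 0.17), P(Y > 23) = P(X ≤ 2).
  k=0: C(23,0)·0.17^0·0.83^23 = 0.01377
  k=1: C(23,1)·0.17^1·0.83^22 = 0.06485
  k=2: C(23,2)·0.17^2·0.83^21 = 0.14610
P(X ≤ 2) = 0.22472

0.225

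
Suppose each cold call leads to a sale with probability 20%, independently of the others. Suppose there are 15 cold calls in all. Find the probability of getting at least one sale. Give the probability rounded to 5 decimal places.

P(at least one) = 1 − P(none) = 1 − (1 − 0.20)^15
= 1 − 0.0351844 = 0.9648156

0.96482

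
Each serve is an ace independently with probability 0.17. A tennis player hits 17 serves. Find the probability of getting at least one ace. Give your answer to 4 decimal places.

P(at least one) = 1 − P(none) = 1 − (1 − 0.17)^17
= 1 − 0.042104 = 0.957896

0.9579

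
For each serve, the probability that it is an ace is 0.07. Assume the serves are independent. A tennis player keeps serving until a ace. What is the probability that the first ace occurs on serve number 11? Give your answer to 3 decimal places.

0.034

Geometric (trials to first success), p = 0.07.
P(Y = 11) = (1−p)^10 · p = 0.48398 · 0.07 = 0.03388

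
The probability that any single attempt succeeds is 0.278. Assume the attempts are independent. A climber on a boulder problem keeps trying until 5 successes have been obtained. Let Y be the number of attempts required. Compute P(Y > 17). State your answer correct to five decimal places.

0.46783

Needing more than 17 attempts ⇔ fewer than 5 successes in the first 17. With X ~ Binomial(17, 0.278), P(Y > 17) = P(X ≤ 4).
  k=0: C(17,0)·0.278^0·0.722^17 = 0.0039367
  k=1: C(17,1)·0.278^1·0.722^16 = 0.0257685
  k=2: C(17,2)·0.278^2·0.722^15 = 0.0793755
  k=3: C(17,3)·0.278^3·0.722^14 = 0.1528143
  k=4: C(17,4)·0.278^4·0.722^13 = 0.2059395
P(X ≤ 4) = 0.4678345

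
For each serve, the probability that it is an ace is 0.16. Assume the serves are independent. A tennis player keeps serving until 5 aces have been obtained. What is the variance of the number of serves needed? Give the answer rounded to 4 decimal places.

164.0625

Y = total serves until the fifth success; negative binomial with r=5, p=0.16.
Var(Y) = r(1−p)/p² = 5·0.84 / 0.16² = 164.062500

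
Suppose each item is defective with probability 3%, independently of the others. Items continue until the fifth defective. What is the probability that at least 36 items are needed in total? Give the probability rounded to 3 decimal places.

0.996

Needing more than 35 items ⇔ fewer than 5 successes in the first 35. With X ~ Binomial(35, 0.03), P(Y > 35) = P(X ≤ 4).
  k=0: C(35,0)·0.03^0·0.97^35 = 0.34436
  k=1: C(35,1)·0.03^1·0.97^34 = 0.37276
  k=2: C(35,2)·0.03^2·0.97^33 = 0.19599
  k=3: C(35,3)·0.03^3·0.97^32 = 0.06668
  k=4: C(35,4)·0.03^4·0.97^31 = 0.01650
P(X ≤ 4) = 0.99628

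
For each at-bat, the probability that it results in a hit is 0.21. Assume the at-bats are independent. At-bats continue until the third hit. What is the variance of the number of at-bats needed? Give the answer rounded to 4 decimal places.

53.7415

Y = total at-bats until the third success; negative binomial with r=3, p=0.21.
Var(Y) = r(1−p)/p² = 3·0.79 / 0.21² = 53.741497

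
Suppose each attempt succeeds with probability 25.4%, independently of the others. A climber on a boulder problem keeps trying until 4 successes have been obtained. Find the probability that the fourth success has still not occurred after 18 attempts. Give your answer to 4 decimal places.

0.2922

Needing more than 18 attempts ⇔ fewer than 4 successes in the first 18. With X ~ Binomial(18, 0.254), P(Y > 18) = P(X ≤ 3).
  k=0: C(18,0)·0.254^0·0.746^18 = 0.005120
  k=1: C(18,1)·0.254^1·0.746^17 = 0.031381
  k=2: C(18,2)·0.254^2·0.746^16 = 0.090820
  k=3: C(18,3)·0.254^3·0.746^15 = 0.164920
P(X ≤ 3) = 0.292241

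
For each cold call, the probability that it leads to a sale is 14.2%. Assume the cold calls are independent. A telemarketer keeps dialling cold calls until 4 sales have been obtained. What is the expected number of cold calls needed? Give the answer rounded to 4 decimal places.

Y = total cold calls until the fourth success; negative binomial with r=4, p=0.142.
E[Y] = r / p = 4 / 0.142 = 28.169014

28.1690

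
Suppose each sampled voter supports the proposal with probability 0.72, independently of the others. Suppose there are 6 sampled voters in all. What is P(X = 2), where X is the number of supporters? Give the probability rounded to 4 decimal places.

X ~ Binomial(n=6, p=0.72).
P(X=2) = C(6,2) · p^2 · (1−p)^4
= 15 · 0.5184 · 0.0061466 = 0.047796

0.0478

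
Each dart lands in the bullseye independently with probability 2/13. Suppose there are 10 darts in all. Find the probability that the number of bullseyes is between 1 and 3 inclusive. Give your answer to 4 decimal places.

X ~ Binomial(10, 0.153846); P(1 ≤ X ≤ 3) = Σ C(10,k) p^k (1−p)^(10−k) over k:
  k=1: C(10,1)·0.153846^1·0.846154^9 = 0.342082
  k=2: C(10,2)·0.153846^2·0.846154^8 = 0.279886
  k=3: C(10,3)·0.153846^3·0.846154^7 = 0.135702
Total = 0.757670

0.7577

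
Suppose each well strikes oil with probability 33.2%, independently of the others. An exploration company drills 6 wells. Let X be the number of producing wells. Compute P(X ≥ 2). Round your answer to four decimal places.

0.6462

X ~ Binomial(6, 0.332); P(X ≥ 2) = Σ C(6,k) p^k (1−p)^(6−k) over k:
  k=2: C(6,2)·0.332^2·0.668^4 = 0.329210
  k=3: C(6,3)·0.332^3·0.668^3 = 0.218159
  k=4: C(6,4)·0.332^4·0.668^2 = 0.081320
  k=5: C(6,5)·0.332^5·0.668^1 = 0.016167
  k=6: C(6,6)·0.332^6·0.668^0 = 0.001339
Total = 0.646195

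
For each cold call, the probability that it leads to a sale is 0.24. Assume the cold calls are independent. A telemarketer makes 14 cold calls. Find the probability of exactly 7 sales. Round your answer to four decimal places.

X ~ Binomial(n=14, p=0.24).
P(X=7) = C(14,7) · p^7 · (1−p)^7
= 3432 · 4.5865e-05 · 0.14645 = 0.023053

0.0231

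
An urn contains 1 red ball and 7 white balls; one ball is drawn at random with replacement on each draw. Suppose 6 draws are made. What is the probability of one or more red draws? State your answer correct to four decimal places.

0.5512

P(at least one) = 1 − P(none) = 1 − (1 − 0.125)^6
= 1 − 0.448795 = 0.551205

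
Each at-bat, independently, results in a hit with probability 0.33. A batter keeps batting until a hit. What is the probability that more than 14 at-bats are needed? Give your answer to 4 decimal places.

Y = number of at-bats to the first success; geometric, p = 0.33.
P(Y > 14) = P(first 14 all fail) = (1−p)^14 = 0.003673

0.0037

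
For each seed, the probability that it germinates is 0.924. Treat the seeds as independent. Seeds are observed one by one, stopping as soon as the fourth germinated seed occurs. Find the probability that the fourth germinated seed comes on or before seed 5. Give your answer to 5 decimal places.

Finishing within 5 seeds ⇔ at least 4 successes in the first 5. With X ~ Binomial(5, 0.924), P(Y ≤ 5) = 1 − P(X ≤ 3).
  k=0: C(5,0)·0.924^0·0.076^5 = 0.0000025
  k=1: C(5,1)·0.924^1·0.076^4 = 0.0001541
  k=2: C(5,2)·0.924^2·0.076^3 = 0.0037479
  k=3: C(5,3)·0.924^3·0.076^2 = 0.0455662
1 − 0.0494708 = 0.9505292

0.95053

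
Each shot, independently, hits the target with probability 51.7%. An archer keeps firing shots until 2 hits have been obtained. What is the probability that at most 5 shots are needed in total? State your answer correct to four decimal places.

Finishing within 5 shots ⇔ at least 2 successes in the first 5. With X ~ Binomial(5, 0.517), P(Y ≤ 5) = 1 − P(X ≤ 1).
  k=0: C(5,0)·0.517^0·0.483^5 = 0.026287
  k=1: C(5,1)·0.517^1·0.483^4 = 0.140685
1 − 0.166972 = 0.833028

0.8330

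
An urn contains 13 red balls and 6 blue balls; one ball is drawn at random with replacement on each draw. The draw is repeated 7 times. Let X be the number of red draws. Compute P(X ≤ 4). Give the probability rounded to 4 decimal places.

0.3890

X ~ Binomial(7, 0.684211); P(X ≤ 4) = Σ C(7,k) p^k (1−p)^(7−k) over k:
  k=0: C(7,0)·0.684211^0·0.315789^7 = 0.000313
  k=1: C(7,1)·0.684211^1·0.315789^6 = 0.004750
  k=2: C(7,2)·0.684211^2·0.315789^5 = 0.030874
  k=3: C(7,3)·0.684211^3·0.315789^4 = 0.111488
  k=4: C(7,4)·0.684211^4·0.315789^3 = 0.241557
Total = 0.388982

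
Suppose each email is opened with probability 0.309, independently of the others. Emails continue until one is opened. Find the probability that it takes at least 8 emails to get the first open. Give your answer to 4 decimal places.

Y = number of emails to the first success; geometric, p = 0.309.
P(Y > 7) = P(first 7 all fail) = (1−p)^7 = 0.075222

0.0752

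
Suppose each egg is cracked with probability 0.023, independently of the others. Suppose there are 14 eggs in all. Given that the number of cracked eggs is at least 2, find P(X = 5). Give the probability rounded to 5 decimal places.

X ~ Binomial(14, 0.023). Want P(X=5 | X≥2) = P(X=5) / P(X≥2).
P(X=5) = C(14,5)·0.023^5·0.977^9 = 0.0000105
P(X≥2) = 1 − 0.7219779 − 0.2379497 = 0.0400724
Ratio = 0.0000105 / 0.0400724 = 0.0002608

0.00026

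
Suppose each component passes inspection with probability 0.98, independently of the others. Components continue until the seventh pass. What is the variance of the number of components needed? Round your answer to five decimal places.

Y = total components until the seventh success; negative binomial with r=7, p=0.98.
Var(Y) = r(1−p)/p² = 7·0.02 / 0.98² = 0.1457726

0.14577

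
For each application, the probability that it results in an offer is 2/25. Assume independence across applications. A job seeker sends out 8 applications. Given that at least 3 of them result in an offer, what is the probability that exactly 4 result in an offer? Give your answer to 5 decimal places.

0.09735

X ~ Binomial(8, 0.08). Want P(X=4 | X≥3) = P(X=4) / P(X≥3).
P(X=4) = C(8,4)·0.08^4·0.92^4 = 0.0020540
P(X≥3) = 1 − 0.5132189 − 0.3570218 − 0.1086588 = 0.0211005
Ratio = 0.0020540 / 0.0211005 = 0.0973457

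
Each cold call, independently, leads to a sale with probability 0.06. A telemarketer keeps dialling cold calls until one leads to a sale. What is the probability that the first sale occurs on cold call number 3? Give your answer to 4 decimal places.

0.0530

Geometric (trials to first success), p = 0.06.
P(Y = 3) = (1−p)^2 · p = 0.8836 · 0.06 = 0.053016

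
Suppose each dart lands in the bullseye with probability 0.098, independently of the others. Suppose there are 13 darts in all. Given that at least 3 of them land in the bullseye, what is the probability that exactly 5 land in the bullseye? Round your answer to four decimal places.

X ~ Binomial(13, 0.098). Want P(X=5 | X≥3) = P(X=5) / P(X≥3).
P(X=5) = C(13,5)·0.098^5·0.902^8 = 0.005098
P(X≥3) = 1 − 0.261628 − 0.369528 − 0.240890 = 0.127953
Ratio = 0.005098 / 0.127953 = 0.039839

0.0398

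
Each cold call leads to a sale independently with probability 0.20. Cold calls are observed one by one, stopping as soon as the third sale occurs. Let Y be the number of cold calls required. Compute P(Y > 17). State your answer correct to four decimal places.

0.3096

Needing more than 17 cold calls ⇔ fewer than 3 successes in the first 17. With X ~ Binomial(17, 0.20), P(Y > 17) = P(X ≤ 2).
  k=0: C(17,0)·0.20^0·0.80^17 = 0.022518
  k=1: C(17,1)·0.20^1·0.80^16 = 0.095701
  k=2: C(17,2)·0.20^2·0.80^15 = 0.191403
P(X ≤ 2) = 0.309622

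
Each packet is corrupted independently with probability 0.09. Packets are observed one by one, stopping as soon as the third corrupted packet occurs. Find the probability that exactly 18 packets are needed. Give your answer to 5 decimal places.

0.02409

Y = trial on which the third success occurs; negative binomial, r=3, p=0.09.
P(Y=18) = C(17,2) · p^3 · (1−p)^15
= 136 · 0.000729 · 0.24301 = 0.0240928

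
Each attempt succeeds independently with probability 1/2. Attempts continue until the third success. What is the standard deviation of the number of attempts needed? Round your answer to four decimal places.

Y = total attempts until the third success; negative binomial with r=3, p=0.50.
SD(Y) = √[r(1−p)/p²] = √(6.000000) = 2.449490

2.4495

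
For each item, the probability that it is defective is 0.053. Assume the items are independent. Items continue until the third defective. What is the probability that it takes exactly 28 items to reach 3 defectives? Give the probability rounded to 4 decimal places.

Y = trial on which the third success occurs; negative binomial, r=3, p=0.053.
P(Y=28) = C(27,2) · p^3 · (1−p)^25
= 351 · 0.00014888 · 0.2563 = 0.013393

0.0134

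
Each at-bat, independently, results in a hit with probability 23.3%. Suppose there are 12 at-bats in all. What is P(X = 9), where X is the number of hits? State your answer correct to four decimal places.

0.0002

X ~ Binomial(n=12, p=0.233).
P(X=9) = C(12,9) · p^9 · (1−p)^3
= 220 · 2.024e-06 · 0.45122 = 0.000201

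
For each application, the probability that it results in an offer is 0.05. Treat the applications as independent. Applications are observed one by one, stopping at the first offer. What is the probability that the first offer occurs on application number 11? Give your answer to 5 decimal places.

0.02994

Geometric (trials to first success), p = 0.05.
P(Y = 11) = (1−p)^10 · p = 0.59874 · 0.05 = 0.0299368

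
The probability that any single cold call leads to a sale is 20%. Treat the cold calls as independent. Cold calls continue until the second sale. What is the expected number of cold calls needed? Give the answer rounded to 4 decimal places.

10.0000

Y = total cold calls until the second success; negative binomial with r=2, p=0.20.
E[Y] = r / p = 2 / 0.20 = 10.000000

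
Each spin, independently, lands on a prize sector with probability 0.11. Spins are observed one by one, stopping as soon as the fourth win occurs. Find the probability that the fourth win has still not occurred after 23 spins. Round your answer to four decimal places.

0.7575

Needing more than 23 spins ⇔ fewer than 4 successes in the first 23. With X ~ Binomial(23, 0.11), P(Y > 23) = P(X ≤ 3).
  k=0: C(23,0)·0.11^0·0.89^23 = 0.068544
  k=1: C(23,1)·0.11^1·0.89^22 = 0.194850
  k=2: C(23,2)·0.11^2·0.89^21 = 0.264909
  k=3: C(23,3)·0.11^3·0.89^20 = 0.229191
P(X ≤ 3) = 0.757493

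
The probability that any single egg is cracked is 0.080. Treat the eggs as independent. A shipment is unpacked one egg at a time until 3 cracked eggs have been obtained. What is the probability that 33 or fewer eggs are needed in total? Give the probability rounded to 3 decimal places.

0.498

Finishing within 33 eggs ⇔ at least 3 successes in the first 33. With X ~ Binomial(33, 0.08), P(Y ≤ 33) = 1 − P(X ≤ 2).
  k=0: C(33,0)·0.08^0·0.92^33 = 0.06383
  k=1: C(33,1)·0.08^1·0.92^32 = 0.18315
  k=2: C(33,2)·0.08^2·0.92^31 = 0.25482
1 − 0.50180 = 0.49820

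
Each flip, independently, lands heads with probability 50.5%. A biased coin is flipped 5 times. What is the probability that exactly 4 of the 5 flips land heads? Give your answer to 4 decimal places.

X ~ Binomial(n=5, p=0.505).
P(X=4) = C(5,4) · p^4 · (1−p)^1
= 5 · 0.065038 · 0.495 = 0.160968

0.1610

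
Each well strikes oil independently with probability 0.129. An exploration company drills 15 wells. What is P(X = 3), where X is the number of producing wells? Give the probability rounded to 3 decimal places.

X ~ Binomial(n=15, p=0.129).
P(X=3) = C(15,3) · p^3 · (1−p)^12
= 455 · 0.0021467 · 0.19064 = 0.18621

0.186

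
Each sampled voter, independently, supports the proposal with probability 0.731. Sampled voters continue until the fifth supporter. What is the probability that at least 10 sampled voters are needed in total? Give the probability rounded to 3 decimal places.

0.065

Needing more than 9 sampled voters ⇔ fewer than 5 successes in the first 9. With X ~ Binomial(9, 0.731), P(Y > 9) = P(X ≤ 4).
  k=0: C(9,0)·0.731^0·0.269^9 = 0.00001
  k=1: C(9,1)·0.731^1·0.269^8 = 0.00018
  k=2: C(9,2)·0.731^2·0.269^7 = 0.00196
  k=3: C(9,3)·0.731^3·0.269^6 = 0.01243
  k=4: C(9,4)·0.731^4·0.269^5 = 0.05068
P(X ≤ 4) = 0.06526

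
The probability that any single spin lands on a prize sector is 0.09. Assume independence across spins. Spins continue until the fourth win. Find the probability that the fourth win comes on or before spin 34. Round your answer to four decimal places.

Finishing within 34 spins ⇔ at least 4 successes in the first 34. With X ~ Binomial(34, 0.09), P(Y ≤ 34) = 1 − P(X ≤ 3).
  k=0: C(34,0)·0.09^0·0.91^34 = 0.040496
  k=1: C(34,1)·0.09^1·0.91^33 = 0.136172
  k=2: C(34,2)·0.09^2·0.91^32 = 0.222215
  k=3: C(34,3)·0.09^3·0.91^31 = 0.234424
1 − 0.633306 = 0.366694

0.3667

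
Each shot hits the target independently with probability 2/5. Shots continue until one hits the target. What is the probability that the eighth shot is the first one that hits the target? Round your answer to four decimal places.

0.0112

Geometric (trials to first success), p = 0.40.
P(Y = 8) = (1−p)^7 · p = 0.027994 · 0.40 = 0.011197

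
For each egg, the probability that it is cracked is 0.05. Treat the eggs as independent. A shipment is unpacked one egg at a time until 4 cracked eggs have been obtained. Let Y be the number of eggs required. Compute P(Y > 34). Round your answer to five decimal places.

0.91187

Needing more than 34 eggs ⇔ fewer than 4 successes in the first 34. With X ~ Binomial(34, 0.05), P(Y > 34) = P(X ≤ 3).
  k=0: C(34,0)·0.05^0·0.95^34 = 0.1748246
  k=1: C(34,1)·0.05^1·0.95^33 = 0.3128440
  k=2: C(34,2)·0.05^2·0.95^32 = 0.2716804
  k=3: C(34,3)·0.05^3·0.95^31 = 0.1525223
P(X ≤ 3) = 0.9118713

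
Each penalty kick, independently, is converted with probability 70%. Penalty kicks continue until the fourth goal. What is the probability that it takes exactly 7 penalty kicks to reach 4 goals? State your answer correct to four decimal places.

0.1297

Y = trial on which the fourth success occurs; negative binomial, r=4, p=0.70.
P(Y=7) = C(6,3) · p^4 · (1−p)^3
= 20 · 0.2401 · 0.027 = 0.129654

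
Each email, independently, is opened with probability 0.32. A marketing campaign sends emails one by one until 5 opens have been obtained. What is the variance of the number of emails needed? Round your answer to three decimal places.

33.203

Y = total emails until the fifth success; negative binomial with r=5, p=0.32.
Var(Y) = r(1−p)/p² = 5·0.68 / 0.32² = 33.20312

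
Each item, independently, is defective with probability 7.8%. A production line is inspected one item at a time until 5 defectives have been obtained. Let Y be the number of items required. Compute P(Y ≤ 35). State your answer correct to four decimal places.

0.1336

Finishing within 35 items ⇔ at least 5 successes in the first 35. With X ~ Binomial(35, 0.078), P(Y ≤ 35) = 1 − P(X ≤ 4).
  k=0: C(35,0)·0.078^0·0.922^35 = 0.058288
  k=1: C(35,1)·0.078^1·0.922^34 = 0.172589
  k=2: C(35,2)·0.078^2·0.922^33 = 0.248214
  k=3: C(35,3)·0.078^3·0.922^32 = 0.230985
  k=4: C(35,4)·0.078^4·0.922^31 = 0.156328
1 − 0.866404 = 0.133596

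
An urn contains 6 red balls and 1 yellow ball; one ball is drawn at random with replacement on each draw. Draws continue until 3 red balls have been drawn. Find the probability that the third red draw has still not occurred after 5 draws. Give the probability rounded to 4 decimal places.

0.0233

Needing more than 5 draws ⇔ fewer than 3 successes in the first 5. With X ~ Binomial(5, 0.857143), P(Y > 5) = P(X ≤ 2).
  k=0: C(5,0)·0.857143^0·0.142857^5 = 0.000059
  k=1: C(5,1)·0.857143^1·0.142857^4 = 0.001785
  k=2: C(5,2)·0.857143^2·0.142857^3 = 0.021420
P(X ≤ 2) = 0.023264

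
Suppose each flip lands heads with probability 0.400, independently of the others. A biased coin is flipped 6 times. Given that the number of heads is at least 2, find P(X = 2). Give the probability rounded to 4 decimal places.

0.4057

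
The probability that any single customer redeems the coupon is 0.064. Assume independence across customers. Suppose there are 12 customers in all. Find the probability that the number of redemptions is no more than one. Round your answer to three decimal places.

0.823

X ~ Binomial(12, 0.064); P(X ≤ 1) = Σ C(12,k) p^k (1−p)^(12−k) over k:
  k=0: C(12,0)·0.064^0·0.936^12 = 0.45218
  k=1: C(12,1)·0.064^1·0.936^11 = 0.37102
Total = 0.82320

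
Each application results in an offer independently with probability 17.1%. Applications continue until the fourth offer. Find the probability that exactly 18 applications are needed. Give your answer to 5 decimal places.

Y = trial on which the fourth success occurs; negative binomial, r=4, p=0.171.
P(Y=18) = C(17,3) · p^4 · (1−p)^14
= 680 · 0.00085504 · 0.072404 = 0.0420975

0.04210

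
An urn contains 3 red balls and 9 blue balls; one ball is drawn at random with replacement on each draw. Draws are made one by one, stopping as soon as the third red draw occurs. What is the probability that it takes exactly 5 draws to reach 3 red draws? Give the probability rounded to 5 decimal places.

Y = trial on which the third success occurs; negative binomial, r=3, p=0.25.
P(Y=5) = C(4,2) · p^3 · (1−p)^2
= 6 · 0.015625 · 0.5625 = 0.0527344

0.05273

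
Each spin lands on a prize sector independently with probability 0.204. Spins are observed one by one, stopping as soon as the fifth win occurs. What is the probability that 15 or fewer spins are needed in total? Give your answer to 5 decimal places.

0.17471

Finishing within 15 spins ⇔ at least 5 successes in the first 15. With X ~ Binomial(15, 0.204), P(Y ≤ 15) = 1 − P(X ≤ 4).
  k=0: C(15,0)·0.204^0·0.796^15 = 0.0326359
  k=1: C(15,1)·0.204^1·0.796^14 = 0.1254597
  k=2: C(15,2)·0.204^2·0.796^13 = 0.2250710
  k=3: C(15,3)·0.204^3·0.796^12 = 0.2499532
  k=4: C(15,4)·0.204^4·0.796^11 = 0.1921751
1 − 0.8252949 = 0.1747051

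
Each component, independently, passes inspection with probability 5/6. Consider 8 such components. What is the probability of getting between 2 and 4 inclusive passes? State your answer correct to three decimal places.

0.031

X ~ Binomial(8, 0.833333); P(2 ≤ X ≤ 4) = Σ C(8,k) p^k (1−p)^(8−k) over k:
  k=2: C(8,2)·0.833333^2·0.166667^6 = 0.00042
  k=3: C(8,3)·0.833333^3·0.166667^5 = 0.00417
  k=4: C(8,4)·0.833333^4·0.166667^4 = 0.02605
Total = 0.03063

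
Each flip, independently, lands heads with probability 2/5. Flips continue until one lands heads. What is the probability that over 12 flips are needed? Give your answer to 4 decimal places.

0.0022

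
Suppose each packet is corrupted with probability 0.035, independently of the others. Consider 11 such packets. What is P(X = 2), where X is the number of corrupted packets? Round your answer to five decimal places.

0.04889

X ~ Binomial(n=11, p=0.035).
P(X=2) = C(11,2) · p^2 · (1−p)^9
= 55 · 0.001225 · 0.72568 = 0.0488928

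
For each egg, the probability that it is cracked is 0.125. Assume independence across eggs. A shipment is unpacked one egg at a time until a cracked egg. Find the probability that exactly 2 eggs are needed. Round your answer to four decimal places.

Geometric (trials to first success), p = 0.125.
P(Y = 2) = (1−p)^1 · p = 0.875 · 0.125 = 0.109375

0.1094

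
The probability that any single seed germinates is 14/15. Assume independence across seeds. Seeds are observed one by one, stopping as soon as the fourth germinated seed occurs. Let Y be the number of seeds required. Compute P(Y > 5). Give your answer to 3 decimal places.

0.039

Needing more than 5 seeds ⇔ fewer than 4 successes in the first 5. With X ~ Binomial(5, 0.933333), P(Y > 5) = P(X ≤ 3).
  k=0: C(5,0)·0.933333^0·0.066667^5 = 0.00000
  k=1: C(5,1)·0.933333^1·0.066667^4 = 0.00009
  k=2: C(5,2)·0.933333^2·0.066667^3 = 0.00258
  k=3: C(5,3)·0.933333^3·0.066667^2 = 0.03613
P(X ≤ 3) = 0.03881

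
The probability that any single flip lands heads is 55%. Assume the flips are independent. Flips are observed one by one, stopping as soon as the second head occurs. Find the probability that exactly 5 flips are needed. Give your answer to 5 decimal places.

0.11026

Y = trial on which the second success occurs; negative binomial, r=2, p=0.55.
P(Y=5) = C(4,1) · p^2 · (1−p)^3
= 4 · 0.3025 · 0.091125 = 0.1102613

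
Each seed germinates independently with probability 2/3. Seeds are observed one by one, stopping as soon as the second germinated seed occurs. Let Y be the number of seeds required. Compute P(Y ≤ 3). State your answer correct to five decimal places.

Finishing within 3 seeds ⇔ at least 2 successes in the first 3. With X ~ Binomial(3, 0.666667), P(Y ≤ 3) = 1 − P(X ≤ 1).
  k=0: C(3,0)·0.666667^0·0.333333^3 = 0.0370370
  k=1: C(3,1)·0.666667^1·0.333333^2 = 0.2222222
1 − 0.2592593 = 0.7407407

0.74074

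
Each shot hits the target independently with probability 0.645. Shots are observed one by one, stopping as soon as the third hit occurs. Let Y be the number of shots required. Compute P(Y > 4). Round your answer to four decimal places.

0.4459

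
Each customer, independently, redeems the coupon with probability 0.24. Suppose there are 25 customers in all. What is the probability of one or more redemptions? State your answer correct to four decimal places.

P(at least one) = 1 − P(none) = 1 − (1 − 0.24)^25
= 1 − 0.001048 = 0.998952

0.9990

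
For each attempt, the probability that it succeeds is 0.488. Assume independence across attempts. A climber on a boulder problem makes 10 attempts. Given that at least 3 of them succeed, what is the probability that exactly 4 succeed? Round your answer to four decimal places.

X ~ Binomial(10, 0.488). Want P(X=4 | X≥3) = P(X=4) / P(X≥3).
P(X=4) = C(10,4)·0.488^4·0.512^6 = 0.214545
P(X≥3) = 1 − 0.001238 − 0.011799 − 0.050607 = 0.936356
Ratio = 0.214545 / 0.936356 = 0.229128

0.2291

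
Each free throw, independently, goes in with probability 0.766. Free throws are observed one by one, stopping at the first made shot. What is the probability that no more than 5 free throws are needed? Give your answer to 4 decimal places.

0.9993

Y = number of free throws to the first success; geometric, p = 0.766.
P(Y ≤ 5) = 1 − (1−p)^5 = 1 − 0.000702 = 0.999298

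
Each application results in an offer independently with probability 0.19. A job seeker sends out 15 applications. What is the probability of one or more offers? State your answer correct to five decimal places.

0.95761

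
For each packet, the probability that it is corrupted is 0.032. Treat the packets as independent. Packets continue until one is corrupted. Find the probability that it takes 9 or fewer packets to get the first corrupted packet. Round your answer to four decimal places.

Y = number of packets to the first success; geometric, p = 0.032.
P(Y ≤ 9) = 1 − (1−p)^9 = 1 − 0.746239 = 0.253761

0.2538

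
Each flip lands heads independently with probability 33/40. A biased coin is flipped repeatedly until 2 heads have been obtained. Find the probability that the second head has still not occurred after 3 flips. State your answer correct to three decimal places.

Needing more than 3 flips ⇔ fewer than 2 successes in the first 3. With X ~ Binomial(3, 0.825), P(Y > 3) = P(X ≤ 1).
  k=0: C(3,0)·0.825^0·0.175^3 = 0.00536
  k=1: C(3,1)·0.825^1·0.175^2 = 0.07580
P(X ≤ 1) = 0.08116

0.081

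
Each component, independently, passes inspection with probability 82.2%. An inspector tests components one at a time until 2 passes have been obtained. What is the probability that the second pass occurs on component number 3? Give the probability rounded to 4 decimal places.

Y = trial on which the second success occurs; negative binomial, r=2, p=0.822.
P(Y=3) = C(2,1) · p^2 · (1−p)^1
= 2 · 0.67568 · 0.178 = 0.240544

0.2405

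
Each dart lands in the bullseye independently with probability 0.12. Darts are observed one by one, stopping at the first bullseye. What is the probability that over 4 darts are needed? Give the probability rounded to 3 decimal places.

0.600

Y = number of darts to the first success; geometric, p = 0.12.
P(Y > 4) = P(first 4 all fail) = (1−p)^4 = 0.59970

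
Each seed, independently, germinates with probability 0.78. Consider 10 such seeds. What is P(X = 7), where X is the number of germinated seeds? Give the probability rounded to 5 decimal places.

0.22445

X ~ Binomial(n=10, p=0.78).
P(X=7) = C(10,7) · p^7 · (1−p)^3
= 120 · 0.17566 · 0.010648 = 0.2244458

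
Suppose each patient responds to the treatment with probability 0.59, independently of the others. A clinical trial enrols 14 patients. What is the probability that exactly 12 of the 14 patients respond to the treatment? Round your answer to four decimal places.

X ~ Binomial(n=14, p=0.59).
P(X=12) = C(14,12) · p^12 · (1−p)^2
= 91 · 0.0017792 · 0.1681 = 0.027217

0.0272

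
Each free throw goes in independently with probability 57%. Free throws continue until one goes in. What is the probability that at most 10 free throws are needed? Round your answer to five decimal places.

Y = number of free throws to the first success; geometric, p = 0.57.
P(Y ≤ 10) = 1 − (1−p)^10 = 1 − 0.0002161 = 0.9997839

0.99978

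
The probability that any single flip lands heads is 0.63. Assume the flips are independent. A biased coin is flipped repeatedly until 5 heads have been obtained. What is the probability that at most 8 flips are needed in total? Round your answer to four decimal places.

0.6626

Finishing within 8 flips ⇔ at least 5 successes in the first 8. With X ~ Binomial(8, 0.63), P(Y ≤ 8) = 1 − P(X ≤ 4).
  k=0: C(8,0)·0.63^0·0.37^8 = 0.000351
  k=1: C(8,1)·0.63^1·0.37^7 = 0.004785
  k=2: C(8,2)·0.63^2·0.37^6 = 0.028513
  k=3: C(8,3)·0.63^3·0.37^5 = 0.097100
  k=4: C(8,4)·0.63^4·0.37^4 = 0.206665
1 − 0.337414 = 0.662586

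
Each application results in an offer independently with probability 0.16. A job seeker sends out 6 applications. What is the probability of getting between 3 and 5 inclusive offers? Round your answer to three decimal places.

0.056

X ~ Binomial(6, 0.16); P(3 ≤ X ≤ 5) = Σ C(6,k) p^k (1−p)^(6−k) over k:
  k=3: C(6,3)·0.16^3·0.84^3 = 0.04855
  k=4: C(6,4)·0.16^4·0.84^2 = 0.00694
  k=5: C(6,5)·0.16^5·0.84^1 = 0.00053
Total = 0.05602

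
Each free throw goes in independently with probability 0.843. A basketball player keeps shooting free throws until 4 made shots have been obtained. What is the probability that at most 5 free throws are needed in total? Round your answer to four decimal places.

0.8222

Finishing within 5 free throws ⇔ at least 4 successes in the first 5. With X ~ Binomial(5, 0.843), P(Y ≤ 5) = 1 − P(X ≤ 3).
  k=0: C(5,0)·0.843^0·0.157^5 = 0.000095
  k=1: C(5,1)·0.843^1·0.157^4 = 0.002561
  k=2: C(5,2)·0.843^2·0.157^3 = 0.027501
  k=3: C(5,3)·0.843^3·0.157^2 = 0.147667
1 − 0.177824 = 0.822176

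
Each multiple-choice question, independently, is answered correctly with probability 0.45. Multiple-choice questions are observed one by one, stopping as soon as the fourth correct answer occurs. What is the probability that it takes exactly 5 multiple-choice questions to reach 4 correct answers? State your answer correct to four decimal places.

0.0902

Y = trial on which the fourth success occurs; negative binomial, r=4, p=0.45.
P(Y=5) = C(4,3) · p^4 · (1−p)^1
= 4 · 0.041006 · 0.55 = 0.090214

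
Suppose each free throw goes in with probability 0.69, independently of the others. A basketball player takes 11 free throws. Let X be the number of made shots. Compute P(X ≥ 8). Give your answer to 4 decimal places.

0.5402

X ~ Binomial(11, 0.69); P(X ≥ 8) = Σ C(11,k) p^k (1−p)^(11−k) over k:
  k=8: C(11,8)·0.69^8·0.31^3 = 0.252558
  k=9: C(11,9)·0.69^9·0.31^2 = 0.187382
  k=10: C(11,10)·0.69^10·0.31^1 = 0.083415
  k=11: C(11,11)·0.69^11·0.31^0 = 0.016879
Total = 0.540234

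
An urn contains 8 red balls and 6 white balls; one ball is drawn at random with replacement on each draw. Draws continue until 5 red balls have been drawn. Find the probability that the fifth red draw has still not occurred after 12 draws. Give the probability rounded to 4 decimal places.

0.0852

Needing more than 12 draws ⇔ fewer than 5 successes in the first 12. With X ~ Binomial(12, 0.571429), P(Y > 12) = P(X ≤ 4).
  k=0: C(12,0)·0.571429^0·0.428571^12 = 0.000038
  k=1: C(12,1)·0.571429^1·0.428571^11 = 0.000614
  k=2: C(12,2)·0.571429^2·0.428571^10 = 0.004505
  k=3: C(12,3)·0.571429^3·0.428571^9 = 0.020022
  k=4: C(12,4)·0.571429^4·0.428571^8 = 0.060067
P(X ≤ 4) = 0.085248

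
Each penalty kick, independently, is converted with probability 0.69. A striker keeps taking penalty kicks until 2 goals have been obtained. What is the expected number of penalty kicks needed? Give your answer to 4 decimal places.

Y = total penalty kicks until the second success; negative binomial with r=2, p=0.69.
E[Y] = r / p = 2 / 0.69 = 2.898551

2.8986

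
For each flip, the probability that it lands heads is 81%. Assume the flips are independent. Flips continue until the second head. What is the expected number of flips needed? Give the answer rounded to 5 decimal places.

2.46914

Y = total flips until the second success; negative binomial with r=2, p=0.81.
E[Y] = r / p = 2 / 0.81 = 2.4691358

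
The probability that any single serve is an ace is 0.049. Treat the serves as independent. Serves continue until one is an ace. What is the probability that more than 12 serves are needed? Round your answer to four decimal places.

0.5472

Y = number of serves to the first success; geometric, p = 0.049.
P(Y > 12) = P(first 12 all fail) = (1−p)^12 = 0.547225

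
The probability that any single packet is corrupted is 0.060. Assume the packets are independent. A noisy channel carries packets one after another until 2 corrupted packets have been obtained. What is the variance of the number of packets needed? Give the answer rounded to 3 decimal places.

522.222

Y = total packets until the second success; negative binomial with r=2, p=0.06.
Var(Y) = r(1−p)/p² = 2·0.94 / 0.06² = 522.22222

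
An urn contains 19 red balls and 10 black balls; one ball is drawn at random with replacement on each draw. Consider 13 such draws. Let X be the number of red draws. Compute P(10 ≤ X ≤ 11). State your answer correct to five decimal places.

0.25945

X ~ Binomial(13, 0.655172); P(10 ≤ X ≤ 11) = Σ C(13,k) p^k (1−p)^(13−k) over k:
  k=10: C(13,10)·0.655172^10·0.344828^3 = 0.1708945
  k=11: C(13,11)·0.655172^11·0.344828^2 = 0.0885544
Total = 0.2594489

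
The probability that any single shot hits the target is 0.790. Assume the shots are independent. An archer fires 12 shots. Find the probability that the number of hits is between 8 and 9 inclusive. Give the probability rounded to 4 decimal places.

0.3902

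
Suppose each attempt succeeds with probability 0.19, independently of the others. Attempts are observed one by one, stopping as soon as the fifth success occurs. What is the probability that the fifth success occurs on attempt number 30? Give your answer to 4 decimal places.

Y = trial on which the fifth success occurs; negative binomial, r=5, p=0.19.
P(Y=30) = C(29,4) · p^5 · (1−p)^25
= 23751 · 0.00024761 · 0.0051538 = 0.030309

0.0303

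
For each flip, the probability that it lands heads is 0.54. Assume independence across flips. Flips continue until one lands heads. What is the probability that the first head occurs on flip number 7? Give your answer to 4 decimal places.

0.0051

Geometric (trials to first success), p = 0.54.
P(Y = 7) = (1−p)^6 · p = 0.0094743 · 0.54 = 0.005116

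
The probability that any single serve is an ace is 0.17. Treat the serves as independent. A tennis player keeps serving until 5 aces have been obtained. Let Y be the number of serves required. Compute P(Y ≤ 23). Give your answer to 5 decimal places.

Finishing within 23 serves ⇔ at least 5 successes in the first 23. With X ~ Binomial(23, 0.17), P(Y ≤ 23) = 1 − P(X ≤ 4).
  k=0: C(23,0)·0.17^0·0.83^23 = 0.0137656
  k=1: C(23,1)·0.17^1·0.83^22 = 0.0648477
  k=2: C(23,2)·0.17^2·0.83^21 = 0.1461027
  k=3: C(23,3)·0.17^3·0.83^20 = 0.2094726
  k=4: C(23,4)·0.17^4·0.83^19 = 0.2145201
1 − 0.6487088 = 0.3512912

0.35129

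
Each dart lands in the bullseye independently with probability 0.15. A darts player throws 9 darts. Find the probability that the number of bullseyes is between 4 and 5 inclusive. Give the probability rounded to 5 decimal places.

0.03330

X ~ Binomial(9, 0.15); P(4 ≤ X ≤ 5) = Σ C(9,k) p^k (1−p)^(9−k) over k:
  k=4: C(9,4)·0.15^4·0.85^5 = 0.0283029
  k=5: C(9,5)·0.15^5·0.85^4 = 0.0049946
Total = 0.0332975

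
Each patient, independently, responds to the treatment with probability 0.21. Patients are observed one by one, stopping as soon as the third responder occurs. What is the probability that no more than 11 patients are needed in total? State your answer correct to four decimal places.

Finishing within 11 patients ⇔ at least 3 successes in the first 11. With X ~ Binomial(11, 0.21), P(Y ≤ 11) = 1 − P(X ≤ 2).
  k=0: C(11,0)·0.21^0·0.79^11 = 0.074799
  k=1: C(11,1)·0.21^1·0.79^10 = 0.218717
  k=2: C(11,2)·0.21^2·0.79^9 = 0.290700
1 − 0.584217 = 0.415783

0.4158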